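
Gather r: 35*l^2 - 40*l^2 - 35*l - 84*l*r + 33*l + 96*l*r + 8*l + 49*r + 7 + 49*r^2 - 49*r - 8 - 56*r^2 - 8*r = -5*l^2 + 6*l - 7*r^2 + r*(12*l - 8) - 1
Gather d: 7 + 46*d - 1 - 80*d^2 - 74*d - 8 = -80*d^2 - 28*d - 2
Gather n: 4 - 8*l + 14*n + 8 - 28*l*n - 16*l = -24*l + n*(14 - 28*l) + 12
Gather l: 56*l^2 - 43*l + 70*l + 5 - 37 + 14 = 56*l^2 + 27*l - 18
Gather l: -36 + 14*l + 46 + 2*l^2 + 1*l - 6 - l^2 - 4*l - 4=l^2 + 11*l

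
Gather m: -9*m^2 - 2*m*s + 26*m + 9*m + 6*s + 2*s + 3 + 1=-9*m^2 + m*(35 - 2*s) + 8*s + 4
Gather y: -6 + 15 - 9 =0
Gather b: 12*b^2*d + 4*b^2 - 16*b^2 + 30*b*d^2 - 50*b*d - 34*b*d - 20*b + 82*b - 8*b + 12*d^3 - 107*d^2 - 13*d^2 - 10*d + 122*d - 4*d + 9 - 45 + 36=b^2*(12*d - 12) + b*(30*d^2 - 84*d + 54) + 12*d^3 - 120*d^2 + 108*d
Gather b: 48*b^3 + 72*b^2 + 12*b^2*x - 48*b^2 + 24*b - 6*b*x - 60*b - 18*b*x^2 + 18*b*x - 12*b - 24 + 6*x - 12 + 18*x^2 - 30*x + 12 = 48*b^3 + b^2*(12*x + 24) + b*(-18*x^2 + 12*x - 48) + 18*x^2 - 24*x - 24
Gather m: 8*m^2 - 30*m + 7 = 8*m^2 - 30*m + 7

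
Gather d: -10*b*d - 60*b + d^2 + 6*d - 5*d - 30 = -60*b + d^2 + d*(1 - 10*b) - 30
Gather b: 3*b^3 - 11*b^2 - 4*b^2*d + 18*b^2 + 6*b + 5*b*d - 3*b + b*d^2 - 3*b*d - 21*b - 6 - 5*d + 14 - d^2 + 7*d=3*b^3 + b^2*(7 - 4*d) + b*(d^2 + 2*d - 18) - d^2 + 2*d + 8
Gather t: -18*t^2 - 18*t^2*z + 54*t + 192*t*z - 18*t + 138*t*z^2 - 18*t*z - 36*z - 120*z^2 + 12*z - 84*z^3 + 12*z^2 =t^2*(-18*z - 18) + t*(138*z^2 + 174*z + 36) - 84*z^3 - 108*z^2 - 24*z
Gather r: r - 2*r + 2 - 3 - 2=-r - 3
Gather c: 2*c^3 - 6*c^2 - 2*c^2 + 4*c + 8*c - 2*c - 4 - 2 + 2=2*c^3 - 8*c^2 + 10*c - 4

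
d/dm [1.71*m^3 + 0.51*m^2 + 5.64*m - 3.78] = 5.13*m^2 + 1.02*m + 5.64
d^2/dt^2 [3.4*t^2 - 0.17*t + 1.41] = 6.80000000000000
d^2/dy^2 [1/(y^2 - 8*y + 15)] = 2*(-y^2 + 8*y + 4*(y - 4)^2 - 15)/(y^2 - 8*y + 15)^3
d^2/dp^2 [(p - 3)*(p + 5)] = 2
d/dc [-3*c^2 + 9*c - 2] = 9 - 6*c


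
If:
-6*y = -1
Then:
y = 1/6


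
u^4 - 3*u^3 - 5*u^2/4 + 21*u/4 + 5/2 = (u - 5/2)*(u - 2)*(u + 1/2)*(u + 1)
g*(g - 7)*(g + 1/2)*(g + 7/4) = g^4 - 19*g^3/4 - 119*g^2/8 - 49*g/8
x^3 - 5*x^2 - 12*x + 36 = (x - 6)*(x - 2)*(x + 3)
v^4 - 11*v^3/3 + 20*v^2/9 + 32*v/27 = v*(v - 8/3)*(v - 4/3)*(v + 1/3)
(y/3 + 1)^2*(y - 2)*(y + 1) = y^4/9 + 5*y^3/9 + y^2/9 - 7*y/3 - 2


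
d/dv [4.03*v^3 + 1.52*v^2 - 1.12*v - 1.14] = 12.09*v^2 + 3.04*v - 1.12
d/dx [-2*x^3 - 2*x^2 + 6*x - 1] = -6*x^2 - 4*x + 6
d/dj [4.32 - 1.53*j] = -1.53000000000000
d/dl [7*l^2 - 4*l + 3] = 14*l - 4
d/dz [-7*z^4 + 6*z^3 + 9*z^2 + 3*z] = -28*z^3 + 18*z^2 + 18*z + 3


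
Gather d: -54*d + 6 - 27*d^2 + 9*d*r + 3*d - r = -27*d^2 + d*(9*r - 51) - r + 6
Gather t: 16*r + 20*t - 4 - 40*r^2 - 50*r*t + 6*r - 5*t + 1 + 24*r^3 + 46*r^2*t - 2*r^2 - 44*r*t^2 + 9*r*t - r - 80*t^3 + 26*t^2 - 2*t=24*r^3 - 42*r^2 + 21*r - 80*t^3 + t^2*(26 - 44*r) + t*(46*r^2 - 41*r + 13) - 3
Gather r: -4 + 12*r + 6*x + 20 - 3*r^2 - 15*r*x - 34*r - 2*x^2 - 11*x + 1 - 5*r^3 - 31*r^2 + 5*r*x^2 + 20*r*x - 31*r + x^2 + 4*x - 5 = -5*r^3 - 34*r^2 + r*(5*x^2 + 5*x - 53) - x^2 - x + 12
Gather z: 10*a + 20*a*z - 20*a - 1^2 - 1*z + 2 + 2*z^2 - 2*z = -10*a + 2*z^2 + z*(20*a - 3) + 1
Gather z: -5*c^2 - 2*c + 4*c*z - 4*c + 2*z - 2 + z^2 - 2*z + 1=-5*c^2 + 4*c*z - 6*c + z^2 - 1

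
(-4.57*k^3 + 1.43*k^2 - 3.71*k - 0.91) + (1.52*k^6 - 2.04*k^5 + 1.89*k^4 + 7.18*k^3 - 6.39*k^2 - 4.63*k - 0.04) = 1.52*k^6 - 2.04*k^5 + 1.89*k^4 + 2.61*k^3 - 4.96*k^2 - 8.34*k - 0.95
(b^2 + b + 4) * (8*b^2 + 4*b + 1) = 8*b^4 + 12*b^3 + 37*b^2 + 17*b + 4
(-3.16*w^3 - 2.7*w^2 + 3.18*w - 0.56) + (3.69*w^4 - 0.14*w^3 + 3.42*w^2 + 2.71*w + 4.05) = 3.69*w^4 - 3.3*w^3 + 0.72*w^2 + 5.89*w + 3.49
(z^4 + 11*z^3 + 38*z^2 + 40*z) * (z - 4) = z^5 + 7*z^4 - 6*z^3 - 112*z^2 - 160*z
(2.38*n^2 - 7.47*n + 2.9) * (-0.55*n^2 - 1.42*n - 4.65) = -1.309*n^4 + 0.728900000000001*n^3 - 2.0546*n^2 + 30.6175*n - 13.485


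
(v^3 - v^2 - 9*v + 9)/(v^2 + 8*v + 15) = (v^2 - 4*v + 3)/(v + 5)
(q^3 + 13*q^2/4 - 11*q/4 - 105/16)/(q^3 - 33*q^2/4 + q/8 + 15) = (q + 7/2)/(q - 8)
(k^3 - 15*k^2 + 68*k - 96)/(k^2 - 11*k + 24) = k - 4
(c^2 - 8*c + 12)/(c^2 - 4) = (c - 6)/(c + 2)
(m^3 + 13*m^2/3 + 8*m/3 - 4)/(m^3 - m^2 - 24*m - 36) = (m - 2/3)/(m - 6)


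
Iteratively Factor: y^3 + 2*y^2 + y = (y)*(y^2 + 2*y + 1) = y*(y + 1)*(y + 1)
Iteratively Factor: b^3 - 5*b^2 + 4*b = (b - 1)*(b^2 - 4*b) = (b - 4)*(b - 1)*(b)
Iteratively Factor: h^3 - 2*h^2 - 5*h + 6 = (h - 1)*(h^2 - h - 6) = (h - 1)*(h + 2)*(h - 3)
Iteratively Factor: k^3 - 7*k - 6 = (k - 3)*(k^2 + 3*k + 2) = (k - 3)*(k + 2)*(k + 1)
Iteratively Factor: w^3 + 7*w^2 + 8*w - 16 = (w + 4)*(w^2 + 3*w - 4) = (w + 4)^2*(w - 1)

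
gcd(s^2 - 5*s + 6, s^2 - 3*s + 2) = s - 2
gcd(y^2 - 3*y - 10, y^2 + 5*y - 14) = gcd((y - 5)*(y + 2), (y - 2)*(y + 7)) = 1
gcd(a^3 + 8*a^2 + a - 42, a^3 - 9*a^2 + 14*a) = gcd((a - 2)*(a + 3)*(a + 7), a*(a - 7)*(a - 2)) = a - 2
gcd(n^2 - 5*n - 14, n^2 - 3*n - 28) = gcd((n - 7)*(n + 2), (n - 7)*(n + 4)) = n - 7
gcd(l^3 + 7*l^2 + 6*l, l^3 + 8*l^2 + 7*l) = l^2 + l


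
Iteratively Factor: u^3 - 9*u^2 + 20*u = (u - 4)*(u^2 - 5*u) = (u - 5)*(u - 4)*(u)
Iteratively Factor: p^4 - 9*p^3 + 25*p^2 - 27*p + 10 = (p - 1)*(p^3 - 8*p^2 + 17*p - 10) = (p - 1)^2*(p^2 - 7*p + 10) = (p - 5)*(p - 1)^2*(p - 2)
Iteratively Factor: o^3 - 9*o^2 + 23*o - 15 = (o - 1)*(o^2 - 8*o + 15) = (o - 3)*(o - 1)*(o - 5)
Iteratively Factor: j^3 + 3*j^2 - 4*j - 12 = (j + 3)*(j^2 - 4) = (j - 2)*(j + 3)*(j + 2)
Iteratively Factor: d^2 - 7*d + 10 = (d - 2)*(d - 5)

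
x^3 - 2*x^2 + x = x*(x - 1)^2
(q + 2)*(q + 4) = q^2 + 6*q + 8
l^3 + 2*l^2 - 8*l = l*(l - 2)*(l + 4)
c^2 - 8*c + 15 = (c - 5)*(c - 3)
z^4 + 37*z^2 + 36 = (z - 6*I)*(z - I)*(z + I)*(z + 6*I)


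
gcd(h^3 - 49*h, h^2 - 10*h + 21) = h - 7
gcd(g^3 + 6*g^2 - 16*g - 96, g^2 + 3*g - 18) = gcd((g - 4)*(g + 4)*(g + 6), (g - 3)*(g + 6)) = g + 6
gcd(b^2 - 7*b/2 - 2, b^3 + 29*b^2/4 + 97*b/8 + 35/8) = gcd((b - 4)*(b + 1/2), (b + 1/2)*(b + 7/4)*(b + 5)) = b + 1/2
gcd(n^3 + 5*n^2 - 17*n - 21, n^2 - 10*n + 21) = n - 3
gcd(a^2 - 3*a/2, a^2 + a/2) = a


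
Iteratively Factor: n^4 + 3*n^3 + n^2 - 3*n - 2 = (n - 1)*(n^3 + 4*n^2 + 5*n + 2) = (n - 1)*(n + 1)*(n^2 + 3*n + 2) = (n - 1)*(n + 1)^2*(n + 2)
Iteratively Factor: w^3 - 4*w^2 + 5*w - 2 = (w - 2)*(w^2 - 2*w + 1) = (w - 2)*(w - 1)*(w - 1)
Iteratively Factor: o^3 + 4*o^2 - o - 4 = (o - 1)*(o^2 + 5*o + 4) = (o - 1)*(o + 4)*(o + 1)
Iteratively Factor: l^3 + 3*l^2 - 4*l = (l - 1)*(l^2 + 4*l) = (l - 1)*(l + 4)*(l)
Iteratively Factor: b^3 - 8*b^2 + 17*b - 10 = (b - 2)*(b^2 - 6*b + 5) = (b - 5)*(b - 2)*(b - 1)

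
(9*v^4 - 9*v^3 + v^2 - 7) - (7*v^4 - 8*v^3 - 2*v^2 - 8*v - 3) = 2*v^4 - v^3 + 3*v^2 + 8*v - 4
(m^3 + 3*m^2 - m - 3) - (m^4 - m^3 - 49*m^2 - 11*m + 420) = -m^4 + 2*m^3 + 52*m^2 + 10*m - 423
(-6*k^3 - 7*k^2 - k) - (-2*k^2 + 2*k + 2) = -6*k^3 - 5*k^2 - 3*k - 2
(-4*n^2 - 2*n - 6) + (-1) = -4*n^2 - 2*n - 7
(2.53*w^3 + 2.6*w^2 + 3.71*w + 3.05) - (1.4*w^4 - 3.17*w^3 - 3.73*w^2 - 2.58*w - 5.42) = -1.4*w^4 + 5.7*w^3 + 6.33*w^2 + 6.29*w + 8.47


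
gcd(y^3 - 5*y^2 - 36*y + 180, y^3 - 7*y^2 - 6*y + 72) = y - 6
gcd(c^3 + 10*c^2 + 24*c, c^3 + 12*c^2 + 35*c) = c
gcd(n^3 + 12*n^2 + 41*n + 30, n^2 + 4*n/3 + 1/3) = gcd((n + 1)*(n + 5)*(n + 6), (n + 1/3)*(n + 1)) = n + 1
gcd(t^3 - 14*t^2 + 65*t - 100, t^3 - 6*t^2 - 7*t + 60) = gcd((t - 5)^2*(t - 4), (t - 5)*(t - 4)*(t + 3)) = t^2 - 9*t + 20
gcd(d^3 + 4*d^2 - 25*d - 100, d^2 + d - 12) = d + 4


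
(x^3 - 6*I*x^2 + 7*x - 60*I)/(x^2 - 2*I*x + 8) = (x^2 - 2*I*x + 15)/(x + 2*I)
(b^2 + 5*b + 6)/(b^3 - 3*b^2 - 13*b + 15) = (b + 2)/(b^2 - 6*b + 5)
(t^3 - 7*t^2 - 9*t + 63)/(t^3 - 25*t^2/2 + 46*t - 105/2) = 2*(t + 3)/(2*t - 5)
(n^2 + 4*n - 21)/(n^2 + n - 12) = (n + 7)/(n + 4)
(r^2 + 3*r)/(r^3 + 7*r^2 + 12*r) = 1/(r + 4)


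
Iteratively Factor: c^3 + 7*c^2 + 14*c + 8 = (c + 2)*(c^2 + 5*c + 4) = (c + 2)*(c + 4)*(c + 1)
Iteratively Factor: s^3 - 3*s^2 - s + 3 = (s - 3)*(s^2 - 1) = (s - 3)*(s + 1)*(s - 1)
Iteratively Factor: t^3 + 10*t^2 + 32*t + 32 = (t + 4)*(t^2 + 6*t + 8) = (t + 2)*(t + 4)*(t + 4)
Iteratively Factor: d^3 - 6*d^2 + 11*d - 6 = (d - 3)*(d^2 - 3*d + 2) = (d - 3)*(d - 1)*(d - 2)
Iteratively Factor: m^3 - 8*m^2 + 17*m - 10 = (m - 5)*(m^2 - 3*m + 2) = (m - 5)*(m - 1)*(m - 2)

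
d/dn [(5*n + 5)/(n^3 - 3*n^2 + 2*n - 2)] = 10*(-n^3 + 3*n - 2)/(n^6 - 6*n^5 + 13*n^4 - 16*n^3 + 16*n^2 - 8*n + 4)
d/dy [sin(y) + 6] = cos(y)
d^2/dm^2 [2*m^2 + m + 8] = 4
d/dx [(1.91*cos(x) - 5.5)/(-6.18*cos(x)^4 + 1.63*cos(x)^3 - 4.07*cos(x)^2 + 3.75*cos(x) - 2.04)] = (-35.4114*cos(x)^4 + 142.1866*cos(x)^3 - 34.6687*cos(x)^2 + 44.77*cos(x) - 16.7286)*sin(x)/(38.1924*cos(x)^8 - 20.1468*cos(x)^7 + 52.9621*cos(x)^6 - 59.6182*cos(x)^5 + 54.0043*cos(x)^4 - 37.1754*cos(x)^3 + 30.6681*cos(x)^2 - 15.3*cos(x) + 4.1616)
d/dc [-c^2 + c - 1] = 1 - 2*c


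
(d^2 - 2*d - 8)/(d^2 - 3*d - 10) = (d - 4)/(d - 5)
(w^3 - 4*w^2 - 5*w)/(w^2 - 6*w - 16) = w*(-w^2 + 4*w + 5)/(-w^2 + 6*w + 16)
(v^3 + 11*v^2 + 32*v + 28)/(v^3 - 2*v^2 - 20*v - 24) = (v + 7)/(v - 6)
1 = 1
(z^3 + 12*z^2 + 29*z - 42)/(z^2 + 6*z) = z + 6 - 7/z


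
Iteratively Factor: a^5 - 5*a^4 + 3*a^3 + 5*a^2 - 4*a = (a)*(a^4 - 5*a^3 + 3*a^2 + 5*a - 4) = a*(a - 1)*(a^3 - 4*a^2 - a + 4) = a*(a - 4)*(a - 1)*(a^2 - 1) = a*(a - 4)*(a - 1)^2*(a + 1)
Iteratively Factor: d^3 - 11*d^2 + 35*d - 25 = (d - 5)*(d^2 - 6*d + 5) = (d - 5)^2*(d - 1)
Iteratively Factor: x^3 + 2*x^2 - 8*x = (x - 2)*(x^2 + 4*x) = x*(x - 2)*(x + 4)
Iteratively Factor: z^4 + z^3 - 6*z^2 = (z + 3)*(z^3 - 2*z^2) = (z - 2)*(z + 3)*(z^2) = z*(z - 2)*(z + 3)*(z)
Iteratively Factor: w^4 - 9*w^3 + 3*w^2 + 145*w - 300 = (w + 4)*(w^3 - 13*w^2 + 55*w - 75) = (w - 3)*(w + 4)*(w^2 - 10*w + 25) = (w - 5)*(w - 3)*(w + 4)*(w - 5)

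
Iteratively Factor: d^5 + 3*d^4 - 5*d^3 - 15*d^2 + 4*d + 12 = (d + 3)*(d^4 - 5*d^2 + 4) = (d - 2)*(d + 3)*(d^3 + 2*d^2 - d - 2) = (d - 2)*(d + 2)*(d + 3)*(d^2 - 1) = (d - 2)*(d - 1)*(d + 2)*(d + 3)*(d + 1)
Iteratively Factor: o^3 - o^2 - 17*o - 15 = (o - 5)*(o^2 + 4*o + 3) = (o - 5)*(o + 1)*(o + 3)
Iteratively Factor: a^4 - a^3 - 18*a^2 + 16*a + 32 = (a - 4)*(a^3 + 3*a^2 - 6*a - 8) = (a - 4)*(a - 2)*(a^2 + 5*a + 4) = (a - 4)*(a - 2)*(a + 1)*(a + 4)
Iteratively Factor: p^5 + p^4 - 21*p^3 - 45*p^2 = (p - 5)*(p^4 + 6*p^3 + 9*p^2) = (p - 5)*(p + 3)*(p^3 + 3*p^2) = p*(p - 5)*(p + 3)*(p^2 + 3*p) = p^2*(p - 5)*(p + 3)*(p + 3)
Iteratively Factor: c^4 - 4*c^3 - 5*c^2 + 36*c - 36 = (c + 3)*(c^3 - 7*c^2 + 16*c - 12) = (c - 3)*(c + 3)*(c^2 - 4*c + 4) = (c - 3)*(c - 2)*(c + 3)*(c - 2)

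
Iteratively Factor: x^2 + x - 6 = (x - 2)*(x + 3)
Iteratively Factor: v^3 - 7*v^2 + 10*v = (v - 5)*(v^2 - 2*v) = v*(v - 5)*(v - 2)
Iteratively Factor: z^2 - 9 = (z + 3)*(z - 3)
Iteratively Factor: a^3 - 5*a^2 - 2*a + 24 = (a - 4)*(a^2 - a - 6) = (a - 4)*(a - 3)*(a + 2)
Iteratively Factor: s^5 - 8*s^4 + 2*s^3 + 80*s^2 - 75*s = (s - 1)*(s^4 - 7*s^3 - 5*s^2 + 75*s) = (s - 1)*(s + 3)*(s^3 - 10*s^2 + 25*s) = s*(s - 1)*(s + 3)*(s^2 - 10*s + 25) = s*(s - 5)*(s - 1)*(s + 3)*(s - 5)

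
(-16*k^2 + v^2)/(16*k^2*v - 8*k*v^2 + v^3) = (4*k + v)/(v*(-4*k + v))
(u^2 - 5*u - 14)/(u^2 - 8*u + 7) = (u + 2)/(u - 1)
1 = 1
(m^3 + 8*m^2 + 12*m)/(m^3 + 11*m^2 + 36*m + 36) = m/(m + 3)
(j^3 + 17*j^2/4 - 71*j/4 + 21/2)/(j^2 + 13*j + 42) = (4*j^2 - 11*j + 6)/(4*(j + 6))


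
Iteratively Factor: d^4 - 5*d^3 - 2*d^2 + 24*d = (d - 3)*(d^3 - 2*d^2 - 8*d) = d*(d - 3)*(d^2 - 2*d - 8) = d*(d - 3)*(d + 2)*(d - 4)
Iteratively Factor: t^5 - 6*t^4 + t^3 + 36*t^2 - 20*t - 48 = (t - 4)*(t^4 - 2*t^3 - 7*t^2 + 8*t + 12) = (t - 4)*(t + 2)*(t^3 - 4*t^2 + t + 6) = (t - 4)*(t - 3)*(t + 2)*(t^2 - t - 2) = (t - 4)*(t - 3)*(t + 1)*(t + 2)*(t - 2)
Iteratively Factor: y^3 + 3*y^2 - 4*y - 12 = (y + 3)*(y^2 - 4) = (y + 2)*(y + 3)*(y - 2)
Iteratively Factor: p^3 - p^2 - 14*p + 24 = (p + 4)*(p^2 - 5*p + 6) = (p - 2)*(p + 4)*(p - 3)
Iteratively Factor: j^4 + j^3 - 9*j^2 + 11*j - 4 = (j + 4)*(j^3 - 3*j^2 + 3*j - 1) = (j - 1)*(j + 4)*(j^2 - 2*j + 1) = (j - 1)^2*(j + 4)*(j - 1)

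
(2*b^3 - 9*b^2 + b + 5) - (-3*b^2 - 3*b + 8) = 2*b^3 - 6*b^2 + 4*b - 3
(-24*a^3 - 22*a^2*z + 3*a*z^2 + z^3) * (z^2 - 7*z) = -24*a^3*z^2 + 168*a^3*z - 22*a^2*z^3 + 154*a^2*z^2 + 3*a*z^4 - 21*a*z^3 + z^5 - 7*z^4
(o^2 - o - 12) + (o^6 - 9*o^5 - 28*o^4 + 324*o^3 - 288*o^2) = o^6 - 9*o^5 - 28*o^4 + 324*o^3 - 287*o^2 - o - 12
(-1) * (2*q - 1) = 1 - 2*q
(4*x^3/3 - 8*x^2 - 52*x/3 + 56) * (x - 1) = 4*x^4/3 - 28*x^3/3 - 28*x^2/3 + 220*x/3 - 56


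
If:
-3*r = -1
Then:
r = 1/3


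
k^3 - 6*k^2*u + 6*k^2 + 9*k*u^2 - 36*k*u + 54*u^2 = (k + 6)*(k - 3*u)^2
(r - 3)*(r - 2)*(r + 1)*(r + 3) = r^4 - r^3 - 11*r^2 + 9*r + 18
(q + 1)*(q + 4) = q^2 + 5*q + 4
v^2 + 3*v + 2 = (v + 1)*(v + 2)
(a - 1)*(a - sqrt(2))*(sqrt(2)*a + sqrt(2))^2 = 2*a^4 - 2*sqrt(2)*a^3 + 2*a^3 - 2*sqrt(2)*a^2 - 2*a^2 - 2*a + 2*sqrt(2)*a + 2*sqrt(2)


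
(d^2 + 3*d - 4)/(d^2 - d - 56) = (-d^2 - 3*d + 4)/(-d^2 + d + 56)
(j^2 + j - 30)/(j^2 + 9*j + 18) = (j - 5)/(j + 3)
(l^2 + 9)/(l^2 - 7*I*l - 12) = (l + 3*I)/(l - 4*I)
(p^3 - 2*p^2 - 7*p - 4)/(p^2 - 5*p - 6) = (p^2 - 3*p - 4)/(p - 6)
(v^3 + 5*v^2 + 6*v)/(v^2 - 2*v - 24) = v*(v^2 + 5*v + 6)/(v^2 - 2*v - 24)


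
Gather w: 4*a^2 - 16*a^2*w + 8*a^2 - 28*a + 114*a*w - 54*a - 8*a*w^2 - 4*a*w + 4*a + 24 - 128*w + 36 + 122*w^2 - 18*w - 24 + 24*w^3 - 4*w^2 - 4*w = 12*a^2 - 78*a + 24*w^3 + w^2*(118 - 8*a) + w*(-16*a^2 + 110*a - 150) + 36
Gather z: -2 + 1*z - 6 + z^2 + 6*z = z^2 + 7*z - 8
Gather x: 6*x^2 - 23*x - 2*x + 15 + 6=6*x^2 - 25*x + 21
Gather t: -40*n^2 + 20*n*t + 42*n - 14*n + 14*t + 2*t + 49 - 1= -40*n^2 + 28*n + t*(20*n + 16) + 48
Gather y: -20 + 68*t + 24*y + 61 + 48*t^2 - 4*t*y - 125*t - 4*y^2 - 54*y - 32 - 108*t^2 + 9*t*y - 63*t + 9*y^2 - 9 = -60*t^2 - 120*t + 5*y^2 + y*(5*t - 30)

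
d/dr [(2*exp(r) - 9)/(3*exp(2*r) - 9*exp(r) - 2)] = (-6*exp(2*r) + 54*exp(r) - 85)*exp(r)/(9*exp(4*r) - 54*exp(3*r) + 69*exp(2*r) + 36*exp(r) + 4)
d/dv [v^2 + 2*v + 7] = 2*v + 2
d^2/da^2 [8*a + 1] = 0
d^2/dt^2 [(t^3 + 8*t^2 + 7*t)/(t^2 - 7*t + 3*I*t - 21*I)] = (t^3*(206 - 90*I) + t^2*(378 + 1890*I) + t*(-2646 + 882*I) - 7938 - 2058*I)/(t^6 + t^5*(-21 + 9*I) + t^4*(120 - 189*I) + t^3*(224 + 1296*I) + t^2*(-3969 - 2520*I) + t*(9261 - 3969*I) + 9261*I)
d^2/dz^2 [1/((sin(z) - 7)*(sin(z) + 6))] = (-4*sin(z)^4 + 3*sin(z)^3 - 163*sin(z)^2 + 36*sin(z) + 86)/((sin(z) - 7)^3*(sin(z) + 6)^3)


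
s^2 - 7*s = s*(s - 7)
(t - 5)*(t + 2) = t^2 - 3*t - 10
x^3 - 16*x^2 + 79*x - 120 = (x - 8)*(x - 5)*(x - 3)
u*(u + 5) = u^2 + 5*u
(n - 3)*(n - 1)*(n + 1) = n^3 - 3*n^2 - n + 3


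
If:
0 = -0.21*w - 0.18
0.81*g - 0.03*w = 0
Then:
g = -0.03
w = -0.86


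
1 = 1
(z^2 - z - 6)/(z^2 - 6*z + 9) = (z + 2)/(z - 3)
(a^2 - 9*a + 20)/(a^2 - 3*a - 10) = (a - 4)/(a + 2)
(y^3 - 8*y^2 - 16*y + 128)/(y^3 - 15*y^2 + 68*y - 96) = (y + 4)/(y - 3)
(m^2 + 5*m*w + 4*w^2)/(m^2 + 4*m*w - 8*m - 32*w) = (m + w)/(m - 8)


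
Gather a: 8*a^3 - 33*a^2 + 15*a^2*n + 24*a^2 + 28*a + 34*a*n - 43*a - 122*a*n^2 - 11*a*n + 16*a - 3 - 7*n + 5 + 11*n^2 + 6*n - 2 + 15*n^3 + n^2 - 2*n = 8*a^3 + a^2*(15*n - 9) + a*(-122*n^2 + 23*n + 1) + 15*n^3 + 12*n^2 - 3*n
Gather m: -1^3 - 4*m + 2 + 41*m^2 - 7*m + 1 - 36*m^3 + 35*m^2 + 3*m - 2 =-36*m^3 + 76*m^2 - 8*m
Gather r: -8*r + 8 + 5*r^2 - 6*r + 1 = 5*r^2 - 14*r + 9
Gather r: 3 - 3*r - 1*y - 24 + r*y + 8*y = r*(y - 3) + 7*y - 21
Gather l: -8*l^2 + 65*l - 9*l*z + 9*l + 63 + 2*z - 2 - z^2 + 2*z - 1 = -8*l^2 + l*(74 - 9*z) - z^2 + 4*z + 60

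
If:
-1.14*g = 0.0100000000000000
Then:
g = -0.01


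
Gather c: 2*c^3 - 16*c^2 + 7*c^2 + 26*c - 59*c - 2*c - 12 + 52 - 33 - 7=2*c^3 - 9*c^2 - 35*c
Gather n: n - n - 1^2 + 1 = 0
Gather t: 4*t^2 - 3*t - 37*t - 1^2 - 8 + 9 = 4*t^2 - 40*t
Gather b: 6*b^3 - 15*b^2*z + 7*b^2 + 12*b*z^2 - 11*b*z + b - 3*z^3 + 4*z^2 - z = 6*b^3 + b^2*(7 - 15*z) + b*(12*z^2 - 11*z + 1) - 3*z^3 + 4*z^2 - z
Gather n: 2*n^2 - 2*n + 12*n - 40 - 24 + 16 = 2*n^2 + 10*n - 48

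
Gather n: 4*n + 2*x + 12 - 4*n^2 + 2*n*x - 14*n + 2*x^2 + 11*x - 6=-4*n^2 + n*(2*x - 10) + 2*x^2 + 13*x + 6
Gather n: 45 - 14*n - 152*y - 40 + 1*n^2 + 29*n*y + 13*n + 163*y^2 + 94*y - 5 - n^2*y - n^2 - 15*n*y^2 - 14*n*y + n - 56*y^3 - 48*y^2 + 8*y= -n^2*y + n*(-15*y^2 + 15*y) - 56*y^3 + 115*y^2 - 50*y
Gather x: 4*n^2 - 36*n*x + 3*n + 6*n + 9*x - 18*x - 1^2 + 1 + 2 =4*n^2 + 9*n + x*(-36*n - 9) + 2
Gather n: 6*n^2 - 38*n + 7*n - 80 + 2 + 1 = 6*n^2 - 31*n - 77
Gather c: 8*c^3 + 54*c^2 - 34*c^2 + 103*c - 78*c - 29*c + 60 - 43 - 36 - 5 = 8*c^3 + 20*c^2 - 4*c - 24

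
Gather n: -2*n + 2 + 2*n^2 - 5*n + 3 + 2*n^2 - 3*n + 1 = 4*n^2 - 10*n + 6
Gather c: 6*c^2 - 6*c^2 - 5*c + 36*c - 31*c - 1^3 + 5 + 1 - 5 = 0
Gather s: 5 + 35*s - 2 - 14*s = 21*s + 3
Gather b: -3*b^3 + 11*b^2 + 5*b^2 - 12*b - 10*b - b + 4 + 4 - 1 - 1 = -3*b^3 + 16*b^2 - 23*b + 6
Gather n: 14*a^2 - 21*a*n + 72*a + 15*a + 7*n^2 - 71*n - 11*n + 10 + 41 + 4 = 14*a^2 + 87*a + 7*n^2 + n*(-21*a - 82) + 55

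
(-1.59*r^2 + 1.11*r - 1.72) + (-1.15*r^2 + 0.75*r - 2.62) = -2.74*r^2 + 1.86*r - 4.34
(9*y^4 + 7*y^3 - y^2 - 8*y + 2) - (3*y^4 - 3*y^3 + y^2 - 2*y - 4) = 6*y^4 + 10*y^3 - 2*y^2 - 6*y + 6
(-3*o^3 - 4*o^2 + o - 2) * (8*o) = -24*o^4 - 32*o^3 + 8*o^2 - 16*o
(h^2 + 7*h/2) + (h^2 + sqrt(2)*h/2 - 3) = 2*h^2 + sqrt(2)*h/2 + 7*h/2 - 3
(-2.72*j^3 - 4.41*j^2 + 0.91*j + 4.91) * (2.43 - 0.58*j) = 1.5776*j^4 - 4.0518*j^3 - 11.2441*j^2 - 0.6365*j + 11.9313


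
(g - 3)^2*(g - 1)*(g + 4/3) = g^4 - 17*g^3/3 + 17*g^2/3 + 11*g - 12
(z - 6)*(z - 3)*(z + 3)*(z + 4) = z^4 - 2*z^3 - 33*z^2 + 18*z + 216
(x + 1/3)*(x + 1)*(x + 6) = x^3 + 22*x^2/3 + 25*x/3 + 2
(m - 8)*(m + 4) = m^2 - 4*m - 32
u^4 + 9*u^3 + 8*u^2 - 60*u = u*(u - 2)*(u + 5)*(u + 6)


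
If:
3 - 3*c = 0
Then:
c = 1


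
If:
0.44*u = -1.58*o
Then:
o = -0.278481012658228*u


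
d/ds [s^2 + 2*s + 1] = 2*s + 2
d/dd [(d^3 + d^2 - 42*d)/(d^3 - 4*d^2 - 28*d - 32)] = (-5*d^3 + 38*d^2 - 368*d + 672)/(d^5 - 10*d^4 - 20*d^3 + 200*d^2 + 640*d + 512)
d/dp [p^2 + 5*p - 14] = 2*p + 5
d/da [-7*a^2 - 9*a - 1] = -14*a - 9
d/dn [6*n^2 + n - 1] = 12*n + 1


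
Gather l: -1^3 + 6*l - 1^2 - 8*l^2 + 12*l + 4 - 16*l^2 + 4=-24*l^2 + 18*l + 6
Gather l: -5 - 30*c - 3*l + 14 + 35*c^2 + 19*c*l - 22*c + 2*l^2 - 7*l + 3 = 35*c^2 - 52*c + 2*l^2 + l*(19*c - 10) + 12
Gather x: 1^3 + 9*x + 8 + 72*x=81*x + 9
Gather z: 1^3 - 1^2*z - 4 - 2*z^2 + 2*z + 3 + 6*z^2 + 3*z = 4*z^2 + 4*z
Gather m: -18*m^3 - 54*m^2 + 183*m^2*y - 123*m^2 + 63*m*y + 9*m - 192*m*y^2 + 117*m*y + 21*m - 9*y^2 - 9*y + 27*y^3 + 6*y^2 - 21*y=-18*m^3 + m^2*(183*y - 177) + m*(-192*y^2 + 180*y + 30) + 27*y^3 - 3*y^2 - 30*y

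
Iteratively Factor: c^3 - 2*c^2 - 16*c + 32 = (c - 2)*(c^2 - 16) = (c - 2)*(c + 4)*(c - 4)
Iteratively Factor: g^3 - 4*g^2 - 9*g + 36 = (g + 3)*(g^2 - 7*g + 12) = (g - 3)*(g + 3)*(g - 4)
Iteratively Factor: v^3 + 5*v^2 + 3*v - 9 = (v + 3)*(v^2 + 2*v - 3) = (v - 1)*(v + 3)*(v + 3)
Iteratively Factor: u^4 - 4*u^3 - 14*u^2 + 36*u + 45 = (u - 5)*(u^3 + u^2 - 9*u - 9) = (u - 5)*(u + 3)*(u^2 - 2*u - 3) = (u - 5)*(u - 3)*(u + 3)*(u + 1)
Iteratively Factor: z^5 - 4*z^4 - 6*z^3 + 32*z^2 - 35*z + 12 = (z - 4)*(z^4 - 6*z^2 + 8*z - 3) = (z - 4)*(z - 1)*(z^3 + z^2 - 5*z + 3) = (z - 4)*(z - 1)^2*(z^2 + 2*z - 3) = (z - 4)*(z - 1)^2*(z + 3)*(z - 1)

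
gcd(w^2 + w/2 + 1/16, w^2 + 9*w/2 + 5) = 1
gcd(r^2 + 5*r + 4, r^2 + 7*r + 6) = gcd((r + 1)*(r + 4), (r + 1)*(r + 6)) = r + 1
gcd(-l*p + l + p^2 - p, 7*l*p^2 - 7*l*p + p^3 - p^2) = p - 1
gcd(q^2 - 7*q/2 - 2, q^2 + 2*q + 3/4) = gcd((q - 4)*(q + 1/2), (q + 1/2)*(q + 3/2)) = q + 1/2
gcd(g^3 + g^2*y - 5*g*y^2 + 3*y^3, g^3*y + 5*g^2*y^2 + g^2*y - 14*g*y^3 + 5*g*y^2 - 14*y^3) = 1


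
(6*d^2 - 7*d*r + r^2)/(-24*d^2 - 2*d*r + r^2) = (-d + r)/(4*d + r)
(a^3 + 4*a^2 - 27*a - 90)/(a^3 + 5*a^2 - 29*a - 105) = (a + 6)/(a + 7)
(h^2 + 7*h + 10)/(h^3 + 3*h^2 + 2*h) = (h + 5)/(h*(h + 1))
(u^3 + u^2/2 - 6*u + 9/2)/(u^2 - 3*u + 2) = (2*u^2 + 3*u - 9)/(2*(u - 2))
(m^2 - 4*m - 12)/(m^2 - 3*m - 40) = (-m^2 + 4*m + 12)/(-m^2 + 3*m + 40)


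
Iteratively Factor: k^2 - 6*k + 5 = (k - 5)*(k - 1)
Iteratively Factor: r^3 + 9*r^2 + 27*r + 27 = (r + 3)*(r^2 + 6*r + 9) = (r + 3)^2*(r + 3)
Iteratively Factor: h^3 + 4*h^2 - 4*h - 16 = (h + 2)*(h^2 + 2*h - 8) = (h + 2)*(h + 4)*(h - 2)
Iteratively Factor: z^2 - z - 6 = (z - 3)*(z + 2)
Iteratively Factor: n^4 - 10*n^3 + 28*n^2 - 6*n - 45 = (n - 3)*(n^3 - 7*n^2 + 7*n + 15) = (n - 5)*(n - 3)*(n^2 - 2*n - 3) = (n - 5)*(n - 3)*(n + 1)*(n - 3)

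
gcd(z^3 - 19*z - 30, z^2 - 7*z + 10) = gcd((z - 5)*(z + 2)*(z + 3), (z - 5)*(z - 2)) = z - 5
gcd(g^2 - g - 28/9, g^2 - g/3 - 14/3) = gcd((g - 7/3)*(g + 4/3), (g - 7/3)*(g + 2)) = g - 7/3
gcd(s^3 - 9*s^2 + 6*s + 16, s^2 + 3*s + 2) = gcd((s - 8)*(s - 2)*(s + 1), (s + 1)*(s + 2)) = s + 1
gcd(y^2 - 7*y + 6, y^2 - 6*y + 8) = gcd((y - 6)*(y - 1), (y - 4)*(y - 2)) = 1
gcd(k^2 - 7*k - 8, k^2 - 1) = k + 1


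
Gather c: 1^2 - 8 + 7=0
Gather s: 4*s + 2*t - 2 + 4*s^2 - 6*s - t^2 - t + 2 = 4*s^2 - 2*s - t^2 + t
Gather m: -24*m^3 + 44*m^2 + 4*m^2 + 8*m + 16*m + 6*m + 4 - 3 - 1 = -24*m^3 + 48*m^2 + 30*m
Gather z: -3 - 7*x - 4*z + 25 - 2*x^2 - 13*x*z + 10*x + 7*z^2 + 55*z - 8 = -2*x^2 + 3*x + 7*z^2 + z*(51 - 13*x) + 14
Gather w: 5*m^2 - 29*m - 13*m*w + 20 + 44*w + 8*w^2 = 5*m^2 - 29*m + 8*w^2 + w*(44 - 13*m) + 20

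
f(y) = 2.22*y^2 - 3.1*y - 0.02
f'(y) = 4.44*y - 3.1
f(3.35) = 14.51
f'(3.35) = 11.77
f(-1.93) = 14.23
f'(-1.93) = -11.67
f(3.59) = 17.46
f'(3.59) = 12.84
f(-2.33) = 19.26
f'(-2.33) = -13.45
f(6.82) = 82.10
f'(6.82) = 27.18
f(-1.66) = 11.24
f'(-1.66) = -10.47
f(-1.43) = 8.95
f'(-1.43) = -9.45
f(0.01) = -0.05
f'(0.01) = -3.06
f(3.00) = 10.66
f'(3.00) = 10.22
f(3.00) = 10.66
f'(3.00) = 10.22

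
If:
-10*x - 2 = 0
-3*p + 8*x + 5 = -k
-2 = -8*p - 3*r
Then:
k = -9*r/8 - 53/20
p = 1/4 - 3*r/8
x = -1/5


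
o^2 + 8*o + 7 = (o + 1)*(o + 7)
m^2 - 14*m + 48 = (m - 8)*(m - 6)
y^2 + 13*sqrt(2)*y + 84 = (y + 6*sqrt(2))*(y + 7*sqrt(2))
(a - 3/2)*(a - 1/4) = a^2 - 7*a/4 + 3/8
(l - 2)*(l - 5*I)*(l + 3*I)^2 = l^4 - 2*l^3 + I*l^3 + 21*l^2 - 2*I*l^2 - 42*l + 45*I*l - 90*I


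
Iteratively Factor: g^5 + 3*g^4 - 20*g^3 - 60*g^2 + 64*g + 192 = (g + 2)*(g^4 + g^3 - 22*g^2 - 16*g + 96) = (g + 2)*(g + 3)*(g^3 - 2*g^2 - 16*g + 32) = (g + 2)*(g + 3)*(g + 4)*(g^2 - 6*g + 8) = (g - 2)*(g + 2)*(g + 3)*(g + 4)*(g - 4)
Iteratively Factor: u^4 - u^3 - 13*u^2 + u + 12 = (u - 4)*(u^3 + 3*u^2 - u - 3) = (u - 4)*(u + 1)*(u^2 + 2*u - 3) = (u - 4)*(u + 1)*(u + 3)*(u - 1)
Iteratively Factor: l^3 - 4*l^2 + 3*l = (l - 1)*(l^2 - 3*l) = l*(l - 1)*(l - 3)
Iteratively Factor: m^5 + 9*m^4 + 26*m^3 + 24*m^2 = (m + 2)*(m^4 + 7*m^3 + 12*m^2) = (m + 2)*(m + 3)*(m^3 + 4*m^2) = (m + 2)*(m + 3)*(m + 4)*(m^2) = m*(m + 2)*(m + 3)*(m + 4)*(m)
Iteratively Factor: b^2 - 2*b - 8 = (b - 4)*(b + 2)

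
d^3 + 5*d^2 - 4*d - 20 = (d - 2)*(d + 2)*(d + 5)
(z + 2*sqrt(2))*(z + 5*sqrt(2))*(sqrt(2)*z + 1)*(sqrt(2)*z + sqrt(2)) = 2*z^4 + 2*z^3 + 15*sqrt(2)*z^3 + 15*sqrt(2)*z^2 + 54*z^2 + 20*sqrt(2)*z + 54*z + 20*sqrt(2)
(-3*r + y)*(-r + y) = 3*r^2 - 4*r*y + y^2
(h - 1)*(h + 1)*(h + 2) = h^3 + 2*h^2 - h - 2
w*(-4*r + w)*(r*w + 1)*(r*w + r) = -4*r^3*w^3 - 4*r^3*w^2 + r^2*w^4 + r^2*w^3 - 4*r^2*w^2 - 4*r^2*w + r*w^3 + r*w^2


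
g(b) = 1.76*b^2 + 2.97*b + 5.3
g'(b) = 3.52*b + 2.97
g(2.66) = 25.65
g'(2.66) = 12.33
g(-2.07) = 6.69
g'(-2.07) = -4.32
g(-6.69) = 64.20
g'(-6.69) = -20.58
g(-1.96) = 6.24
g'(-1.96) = -3.93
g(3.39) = 35.59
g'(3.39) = 14.90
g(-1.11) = 4.17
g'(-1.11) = -0.94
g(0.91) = 9.46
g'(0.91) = 6.17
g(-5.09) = 35.78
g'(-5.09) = -14.95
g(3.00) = 30.05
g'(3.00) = 13.53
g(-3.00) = 12.23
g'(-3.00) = -7.59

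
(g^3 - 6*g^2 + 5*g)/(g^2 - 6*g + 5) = g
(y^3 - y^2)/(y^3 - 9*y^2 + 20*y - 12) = y^2/(y^2 - 8*y + 12)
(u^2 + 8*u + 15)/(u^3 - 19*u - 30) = (u + 5)/(u^2 - 3*u - 10)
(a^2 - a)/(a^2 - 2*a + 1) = a/(a - 1)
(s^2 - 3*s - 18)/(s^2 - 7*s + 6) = (s + 3)/(s - 1)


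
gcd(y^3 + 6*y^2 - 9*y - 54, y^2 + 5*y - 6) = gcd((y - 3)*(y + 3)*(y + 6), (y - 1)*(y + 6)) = y + 6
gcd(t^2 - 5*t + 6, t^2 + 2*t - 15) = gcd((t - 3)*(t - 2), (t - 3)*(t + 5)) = t - 3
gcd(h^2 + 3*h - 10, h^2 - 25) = h + 5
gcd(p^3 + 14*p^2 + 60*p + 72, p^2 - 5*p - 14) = p + 2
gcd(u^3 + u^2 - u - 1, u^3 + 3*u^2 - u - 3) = u^2 - 1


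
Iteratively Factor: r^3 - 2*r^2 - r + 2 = (r - 2)*(r^2 - 1) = (r - 2)*(r - 1)*(r + 1)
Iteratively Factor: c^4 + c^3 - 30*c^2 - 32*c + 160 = (c + 4)*(c^3 - 3*c^2 - 18*c + 40) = (c - 5)*(c + 4)*(c^2 + 2*c - 8) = (c - 5)*(c + 4)^2*(c - 2)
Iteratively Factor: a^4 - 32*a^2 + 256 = (a - 4)*(a^3 + 4*a^2 - 16*a - 64) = (a - 4)*(a + 4)*(a^2 - 16) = (a - 4)^2*(a + 4)*(a + 4)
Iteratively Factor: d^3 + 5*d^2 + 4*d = (d + 1)*(d^2 + 4*d) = d*(d + 1)*(d + 4)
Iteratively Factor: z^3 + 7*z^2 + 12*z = (z)*(z^2 + 7*z + 12) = z*(z + 4)*(z + 3)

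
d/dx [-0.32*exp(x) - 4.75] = -0.32*exp(x)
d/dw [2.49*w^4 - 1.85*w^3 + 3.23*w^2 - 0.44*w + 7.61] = 9.96*w^3 - 5.55*w^2 + 6.46*w - 0.44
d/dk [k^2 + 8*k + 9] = 2*k + 8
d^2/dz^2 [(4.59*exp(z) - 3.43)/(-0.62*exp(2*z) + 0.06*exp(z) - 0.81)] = (-1.764396*exp(4*z) + 5.10322*exp(3*z) + 13.4478*exp(2*z) - 7.10091*exp(z) - 2.844801)*exp(z)/(0.238328*exp(6*z) - 0.069192*exp(5*z) + 0.940788*exp(4*z) - 0.181008*exp(3*z) + 1.229094*exp(2*z) - 0.118098*exp(z) + 0.531441)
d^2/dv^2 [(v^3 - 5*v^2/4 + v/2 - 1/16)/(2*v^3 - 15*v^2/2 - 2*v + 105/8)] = 16*(640*v^6 + 1152*v^5 - 12576*v^4 + 24864*v^3 - 34332*v^2 + 42660*v - 13351)/(4096*v^9 - 46080*v^8 + 160512*v^7 - 43200*v^6 - 765312*v^5 + 926640*v^4 + 1129904*v^3 - 1903860*v^2 - 529200*v + 1157625)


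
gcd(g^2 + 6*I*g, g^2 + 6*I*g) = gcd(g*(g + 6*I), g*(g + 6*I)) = g^2 + 6*I*g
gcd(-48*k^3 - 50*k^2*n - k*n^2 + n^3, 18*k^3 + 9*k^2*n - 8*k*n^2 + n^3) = k + n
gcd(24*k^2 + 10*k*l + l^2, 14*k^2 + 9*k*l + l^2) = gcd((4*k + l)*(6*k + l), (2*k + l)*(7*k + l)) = 1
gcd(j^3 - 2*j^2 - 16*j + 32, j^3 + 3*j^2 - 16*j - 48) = j^2 - 16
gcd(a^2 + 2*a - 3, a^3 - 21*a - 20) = 1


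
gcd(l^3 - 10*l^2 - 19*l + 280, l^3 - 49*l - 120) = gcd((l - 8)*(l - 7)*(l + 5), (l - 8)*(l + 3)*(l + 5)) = l^2 - 3*l - 40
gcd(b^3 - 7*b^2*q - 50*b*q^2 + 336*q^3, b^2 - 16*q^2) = 1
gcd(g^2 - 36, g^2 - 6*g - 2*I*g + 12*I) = g - 6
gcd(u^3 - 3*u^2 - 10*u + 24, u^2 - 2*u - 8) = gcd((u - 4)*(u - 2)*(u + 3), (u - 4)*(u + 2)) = u - 4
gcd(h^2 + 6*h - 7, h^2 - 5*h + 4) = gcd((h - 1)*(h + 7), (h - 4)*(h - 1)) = h - 1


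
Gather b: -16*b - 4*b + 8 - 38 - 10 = -20*b - 40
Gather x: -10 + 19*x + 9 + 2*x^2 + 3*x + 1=2*x^2 + 22*x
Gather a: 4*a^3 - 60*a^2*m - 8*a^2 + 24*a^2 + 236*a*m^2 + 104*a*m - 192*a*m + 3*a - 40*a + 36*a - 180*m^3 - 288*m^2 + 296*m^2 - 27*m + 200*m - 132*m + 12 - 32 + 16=4*a^3 + a^2*(16 - 60*m) + a*(236*m^2 - 88*m - 1) - 180*m^3 + 8*m^2 + 41*m - 4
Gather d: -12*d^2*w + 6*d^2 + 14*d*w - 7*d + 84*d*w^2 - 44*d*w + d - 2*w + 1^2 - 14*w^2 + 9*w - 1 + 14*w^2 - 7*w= d^2*(6 - 12*w) + d*(84*w^2 - 30*w - 6)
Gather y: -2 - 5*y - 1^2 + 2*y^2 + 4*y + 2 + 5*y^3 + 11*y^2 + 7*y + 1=5*y^3 + 13*y^2 + 6*y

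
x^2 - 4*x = x*(x - 4)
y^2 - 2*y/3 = y*(y - 2/3)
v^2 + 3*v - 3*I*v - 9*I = (v + 3)*(v - 3*I)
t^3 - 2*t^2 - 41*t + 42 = (t - 7)*(t - 1)*(t + 6)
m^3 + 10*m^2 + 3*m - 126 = (m - 3)*(m + 6)*(m + 7)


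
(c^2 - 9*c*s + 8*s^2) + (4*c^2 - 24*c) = 5*c^2 - 9*c*s - 24*c + 8*s^2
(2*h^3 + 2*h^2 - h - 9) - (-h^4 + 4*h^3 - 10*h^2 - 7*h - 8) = h^4 - 2*h^3 + 12*h^2 + 6*h - 1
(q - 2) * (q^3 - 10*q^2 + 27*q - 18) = q^4 - 12*q^3 + 47*q^2 - 72*q + 36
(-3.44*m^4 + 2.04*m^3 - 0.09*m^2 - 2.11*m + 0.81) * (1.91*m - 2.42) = -6.5704*m^5 + 12.2212*m^4 - 5.1087*m^3 - 3.8123*m^2 + 6.6533*m - 1.9602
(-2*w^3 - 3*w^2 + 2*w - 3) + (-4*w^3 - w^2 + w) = -6*w^3 - 4*w^2 + 3*w - 3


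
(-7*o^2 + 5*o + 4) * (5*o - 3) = -35*o^3 + 46*o^2 + 5*o - 12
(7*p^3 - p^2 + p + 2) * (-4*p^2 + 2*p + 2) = -28*p^5 + 18*p^4 + 8*p^3 - 8*p^2 + 6*p + 4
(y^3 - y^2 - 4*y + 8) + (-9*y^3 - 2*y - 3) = -8*y^3 - y^2 - 6*y + 5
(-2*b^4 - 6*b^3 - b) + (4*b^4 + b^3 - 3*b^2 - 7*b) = 2*b^4 - 5*b^3 - 3*b^2 - 8*b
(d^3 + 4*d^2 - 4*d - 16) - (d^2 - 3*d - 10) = d^3 + 3*d^2 - d - 6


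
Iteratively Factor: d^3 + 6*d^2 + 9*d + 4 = (d + 4)*(d^2 + 2*d + 1) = (d + 1)*(d + 4)*(d + 1)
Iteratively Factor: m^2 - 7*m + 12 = (m - 4)*(m - 3)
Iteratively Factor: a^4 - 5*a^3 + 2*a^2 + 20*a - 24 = (a - 3)*(a^3 - 2*a^2 - 4*a + 8) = (a - 3)*(a - 2)*(a^2 - 4) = (a - 3)*(a - 2)^2*(a + 2)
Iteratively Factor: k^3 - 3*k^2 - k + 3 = (k + 1)*(k^2 - 4*k + 3) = (k - 3)*(k + 1)*(k - 1)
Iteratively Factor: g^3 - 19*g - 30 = (g - 5)*(g^2 + 5*g + 6) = (g - 5)*(g + 2)*(g + 3)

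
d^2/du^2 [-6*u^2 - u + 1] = -12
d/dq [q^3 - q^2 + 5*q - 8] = 3*q^2 - 2*q + 5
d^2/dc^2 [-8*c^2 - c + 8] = -16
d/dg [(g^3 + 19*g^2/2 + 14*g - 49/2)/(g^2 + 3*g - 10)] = (2*g^4 + 12*g^3 - 31*g^2 - 282*g - 133)/(2*(g^4 + 6*g^3 - 11*g^2 - 60*g + 100))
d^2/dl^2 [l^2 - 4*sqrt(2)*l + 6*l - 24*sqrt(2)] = 2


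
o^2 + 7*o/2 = o*(o + 7/2)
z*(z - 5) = z^2 - 5*z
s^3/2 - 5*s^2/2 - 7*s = s*(s/2 + 1)*(s - 7)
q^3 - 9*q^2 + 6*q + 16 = (q - 8)*(q - 2)*(q + 1)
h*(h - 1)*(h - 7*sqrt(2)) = h^3 - 7*sqrt(2)*h^2 - h^2 + 7*sqrt(2)*h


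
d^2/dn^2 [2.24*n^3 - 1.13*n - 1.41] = 13.44*n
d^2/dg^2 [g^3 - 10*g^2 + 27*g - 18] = 6*g - 20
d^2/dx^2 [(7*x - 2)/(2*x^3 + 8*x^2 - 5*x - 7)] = 2*(84*x^5 + 288*x^4 + 262*x^3 + 264*x^2 + 1332*x - 407)/(8*x^9 + 96*x^8 + 324*x^7 - 52*x^6 - 1482*x^5 - 324*x^4 + 1849*x^3 + 651*x^2 - 735*x - 343)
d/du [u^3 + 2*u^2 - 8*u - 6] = 3*u^2 + 4*u - 8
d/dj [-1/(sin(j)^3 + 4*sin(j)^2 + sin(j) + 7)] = (3*sin(j)^2 + 8*sin(j) + 1)*cos(j)/(sin(j)^3 + 4*sin(j)^2 + sin(j) + 7)^2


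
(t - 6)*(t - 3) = t^2 - 9*t + 18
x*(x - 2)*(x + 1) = x^3 - x^2 - 2*x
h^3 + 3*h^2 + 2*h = h*(h + 1)*(h + 2)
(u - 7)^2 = u^2 - 14*u + 49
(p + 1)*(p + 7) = p^2 + 8*p + 7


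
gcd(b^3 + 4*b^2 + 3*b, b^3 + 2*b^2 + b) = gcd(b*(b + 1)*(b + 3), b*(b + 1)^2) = b^2 + b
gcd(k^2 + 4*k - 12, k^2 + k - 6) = k - 2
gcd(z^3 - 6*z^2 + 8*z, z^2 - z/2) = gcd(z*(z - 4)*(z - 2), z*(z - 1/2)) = z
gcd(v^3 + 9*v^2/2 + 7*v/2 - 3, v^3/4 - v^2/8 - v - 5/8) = 1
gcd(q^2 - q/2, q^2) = q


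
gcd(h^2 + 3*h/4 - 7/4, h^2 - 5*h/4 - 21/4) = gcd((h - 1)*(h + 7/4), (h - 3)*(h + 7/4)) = h + 7/4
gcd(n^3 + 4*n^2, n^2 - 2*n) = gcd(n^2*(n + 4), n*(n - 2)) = n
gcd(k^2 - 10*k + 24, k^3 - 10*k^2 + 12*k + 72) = k - 6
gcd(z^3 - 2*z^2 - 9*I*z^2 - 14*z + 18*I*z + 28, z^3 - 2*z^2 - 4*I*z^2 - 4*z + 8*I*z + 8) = z^2 + z*(-2 - 2*I) + 4*I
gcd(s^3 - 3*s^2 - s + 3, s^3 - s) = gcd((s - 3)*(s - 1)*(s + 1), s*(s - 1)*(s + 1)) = s^2 - 1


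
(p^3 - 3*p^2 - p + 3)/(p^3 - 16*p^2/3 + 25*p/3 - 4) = 3*(p + 1)/(3*p - 4)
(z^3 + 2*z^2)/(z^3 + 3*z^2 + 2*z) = z/(z + 1)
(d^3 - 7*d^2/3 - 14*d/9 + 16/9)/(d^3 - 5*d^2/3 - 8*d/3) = (d - 2/3)/d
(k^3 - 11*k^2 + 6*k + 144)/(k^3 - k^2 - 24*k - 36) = (k - 8)/(k + 2)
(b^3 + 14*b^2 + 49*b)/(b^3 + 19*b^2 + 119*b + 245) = b/(b + 5)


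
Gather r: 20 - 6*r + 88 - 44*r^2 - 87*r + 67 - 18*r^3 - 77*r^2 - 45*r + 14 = -18*r^3 - 121*r^2 - 138*r + 189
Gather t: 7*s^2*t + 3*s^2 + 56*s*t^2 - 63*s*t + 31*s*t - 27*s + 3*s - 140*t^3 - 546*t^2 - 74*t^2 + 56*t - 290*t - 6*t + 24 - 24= 3*s^2 - 24*s - 140*t^3 + t^2*(56*s - 620) + t*(7*s^2 - 32*s - 240)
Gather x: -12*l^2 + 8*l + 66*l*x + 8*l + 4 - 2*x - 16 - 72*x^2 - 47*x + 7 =-12*l^2 + 16*l - 72*x^2 + x*(66*l - 49) - 5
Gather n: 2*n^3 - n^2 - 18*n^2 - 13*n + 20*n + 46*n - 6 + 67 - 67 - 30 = 2*n^3 - 19*n^2 + 53*n - 36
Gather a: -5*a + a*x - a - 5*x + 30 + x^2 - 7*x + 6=a*(x - 6) + x^2 - 12*x + 36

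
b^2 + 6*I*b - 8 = (b + 2*I)*(b + 4*I)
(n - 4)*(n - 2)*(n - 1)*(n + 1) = n^4 - 6*n^3 + 7*n^2 + 6*n - 8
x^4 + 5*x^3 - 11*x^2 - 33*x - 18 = (x - 3)*(x + 1)^2*(x + 6)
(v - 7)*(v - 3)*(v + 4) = v^3 - 6*v^2 - 19*v + 84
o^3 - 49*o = o*(o - 7)*(o + 7)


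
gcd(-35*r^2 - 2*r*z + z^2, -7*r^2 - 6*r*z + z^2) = -7*r + z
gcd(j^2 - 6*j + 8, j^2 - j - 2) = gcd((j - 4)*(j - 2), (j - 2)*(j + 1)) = j - 2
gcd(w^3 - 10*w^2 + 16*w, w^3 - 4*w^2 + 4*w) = w^2 - 2*w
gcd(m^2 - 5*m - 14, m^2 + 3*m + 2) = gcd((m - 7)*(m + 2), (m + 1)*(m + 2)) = m + 2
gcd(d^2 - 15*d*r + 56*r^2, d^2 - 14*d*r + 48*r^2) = -d + 8*r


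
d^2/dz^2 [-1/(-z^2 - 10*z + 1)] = 2*(-z^2 - 10*z + 4*(z + 5)^2 + 1)/(z^2 + 10*z - 1)^3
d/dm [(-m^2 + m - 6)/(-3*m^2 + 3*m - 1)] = (17 - 34*m)/(3*m^2 - 3*m + 1)^2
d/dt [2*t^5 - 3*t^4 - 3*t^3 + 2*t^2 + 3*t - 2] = 10*t^4 - 12*t^3 - 9*t^2 + 4*t + 3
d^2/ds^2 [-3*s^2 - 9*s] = -6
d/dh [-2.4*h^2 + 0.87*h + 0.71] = 0.87 - 4.8*h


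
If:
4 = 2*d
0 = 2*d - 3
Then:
No Solution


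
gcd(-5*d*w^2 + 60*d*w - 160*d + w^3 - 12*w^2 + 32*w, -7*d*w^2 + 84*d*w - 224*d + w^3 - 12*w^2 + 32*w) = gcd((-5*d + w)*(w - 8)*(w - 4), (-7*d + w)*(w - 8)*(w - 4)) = w^2 - 12*w + 32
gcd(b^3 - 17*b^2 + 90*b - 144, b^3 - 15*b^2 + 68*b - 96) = b^2 - 11*b + 24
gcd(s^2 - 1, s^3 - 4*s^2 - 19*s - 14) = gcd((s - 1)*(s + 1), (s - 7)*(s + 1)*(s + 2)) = s + 1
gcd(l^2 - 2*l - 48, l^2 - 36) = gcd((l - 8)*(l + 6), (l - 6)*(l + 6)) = l + 6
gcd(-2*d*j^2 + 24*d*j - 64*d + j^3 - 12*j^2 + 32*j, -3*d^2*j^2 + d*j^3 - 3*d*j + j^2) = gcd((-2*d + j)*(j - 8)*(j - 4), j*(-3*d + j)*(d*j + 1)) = 1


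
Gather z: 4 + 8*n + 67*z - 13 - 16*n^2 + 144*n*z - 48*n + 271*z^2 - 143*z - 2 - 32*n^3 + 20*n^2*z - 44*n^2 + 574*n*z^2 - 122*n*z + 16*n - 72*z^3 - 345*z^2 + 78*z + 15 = -32*n^3 - 60*n^2 - 24*n - 72*z^3 + z^2*(574*n - 74) + z*(20*n^2 + 22*n + 2) + 4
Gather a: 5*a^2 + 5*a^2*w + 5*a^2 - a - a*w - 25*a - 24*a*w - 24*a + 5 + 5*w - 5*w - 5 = a^2*(5*w + 10) + a*(-25*w - 50)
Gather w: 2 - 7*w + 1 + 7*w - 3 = 0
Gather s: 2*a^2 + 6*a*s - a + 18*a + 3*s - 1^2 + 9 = 2*a^2 + 17*a + s*(6*a + 3) + 8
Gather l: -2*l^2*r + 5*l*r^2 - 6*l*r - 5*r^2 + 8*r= -2*l^2*r + l*(5*r^2 - 6*r) - 5*r^2 + 8*r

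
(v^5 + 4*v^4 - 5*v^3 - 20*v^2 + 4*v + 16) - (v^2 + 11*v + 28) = v^5 + 4*v^4 - 5*v^3 - 21*v^2 - 7*v - 12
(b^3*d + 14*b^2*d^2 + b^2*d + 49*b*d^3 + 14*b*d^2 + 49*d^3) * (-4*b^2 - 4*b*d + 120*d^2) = -4*b^5*d - 60*b^4*d^2 - 4*b^4*d - 132*b^3*d^3 - 60*b^3*d^2 + 1484*b^2*d^4 - 132*b^2*d^3 + 5880*b*d^5 + 1484*b*d^4 + 5880*d^5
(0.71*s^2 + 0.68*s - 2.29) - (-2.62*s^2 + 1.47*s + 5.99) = 3.33*s^2 - 0.79*s - 8.28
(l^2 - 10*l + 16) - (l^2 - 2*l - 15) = 31 - 8*l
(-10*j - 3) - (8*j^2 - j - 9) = -8*j^2 - 9*j + 6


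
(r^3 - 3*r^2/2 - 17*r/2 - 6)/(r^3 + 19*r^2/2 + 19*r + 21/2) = (r - 4)/(r + 7)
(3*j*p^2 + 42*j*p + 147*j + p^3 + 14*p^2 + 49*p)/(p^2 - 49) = (3*j*p + 21*j + p^2 + 7*p)/(p - 7)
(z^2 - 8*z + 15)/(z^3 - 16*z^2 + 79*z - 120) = 1/(z - 8)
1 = 1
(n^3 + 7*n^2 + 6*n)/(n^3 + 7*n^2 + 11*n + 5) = n*(n + 6)/(n^2 + 6*n + 5)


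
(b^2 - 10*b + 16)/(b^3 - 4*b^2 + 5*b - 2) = (b - 8)/(b^2 - 2*b + 1)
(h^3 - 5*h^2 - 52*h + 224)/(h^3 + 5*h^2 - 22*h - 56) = (h - 8)/(h + 2)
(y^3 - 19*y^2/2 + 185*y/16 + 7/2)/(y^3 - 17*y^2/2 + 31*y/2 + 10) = (16*y^3 - 152*y^2 + 185*y + 56)/(8*(2*y^3 - 17*y^2 + 31*y + 20))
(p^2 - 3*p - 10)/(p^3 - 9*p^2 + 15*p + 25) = (p + 2)/(p^2 - 4*p - 5)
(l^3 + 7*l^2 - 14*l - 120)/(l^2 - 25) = (l^2 + 2*l - 24)/(l - 5)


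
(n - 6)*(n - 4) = n^2 - 10*n + 24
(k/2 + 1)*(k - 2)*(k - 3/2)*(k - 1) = k^4/2 - 5*k^3/4 - 5*k^2/4 + 5*k - 3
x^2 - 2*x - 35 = (x - 7)*(x + 5)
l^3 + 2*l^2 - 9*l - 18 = (l - 3)*(l + 2)*(l + 3)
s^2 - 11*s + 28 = (s - 7)*(s - 4)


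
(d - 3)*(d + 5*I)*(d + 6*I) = d^3 - 3*d^2 + 11*I*d^2 - 30*d - 33*I*d + 90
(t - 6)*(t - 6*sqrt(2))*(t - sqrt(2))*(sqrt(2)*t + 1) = sqrt(2)*t^4 - 13*t^3 - 6*sqrt(2)*t^3 + 5*sqrt(2)*t^2 + 78*t^2 - 30*sqrt(2)*t + 12*t - 72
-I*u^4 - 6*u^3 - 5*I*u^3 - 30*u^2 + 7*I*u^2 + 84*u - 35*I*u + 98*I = (u - 2)*(u + 7)*(u - 7*I)*(-I*u + 1)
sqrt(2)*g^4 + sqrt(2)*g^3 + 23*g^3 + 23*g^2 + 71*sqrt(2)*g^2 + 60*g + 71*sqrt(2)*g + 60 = (g + 1)*(g + 5*sqrt(2))*(g + 6*sqrt(2))*(sqrt(2)*g + 1)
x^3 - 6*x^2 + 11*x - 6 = (x - 3)*(x - 2)*(x - 1)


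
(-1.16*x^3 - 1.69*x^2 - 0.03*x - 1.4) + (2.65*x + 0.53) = -1.16*x^3 - 1.69*x^2 + 2.62*x - 0.87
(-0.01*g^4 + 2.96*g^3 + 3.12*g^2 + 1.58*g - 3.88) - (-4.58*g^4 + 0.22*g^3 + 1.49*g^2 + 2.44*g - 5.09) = 4.57*g^4 + 2.74*g^3 + 1.63*g^2 - 0.86*g + 1.21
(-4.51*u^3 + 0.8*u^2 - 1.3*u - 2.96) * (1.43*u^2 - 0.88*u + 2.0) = -6.4493*u^5 + 5.1128*u^4 - 11.583*u^3 - 1.4888*u^2 + 0.00479999999999992*u - 5.92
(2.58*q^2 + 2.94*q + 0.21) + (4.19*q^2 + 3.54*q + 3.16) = 6.77*q^2 + 6.48*q + 3.37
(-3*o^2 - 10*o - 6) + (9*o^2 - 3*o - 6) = 6*o^2 - 13*o - 12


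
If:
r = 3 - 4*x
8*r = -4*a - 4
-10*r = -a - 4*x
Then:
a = -17/13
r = 2/13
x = 37/52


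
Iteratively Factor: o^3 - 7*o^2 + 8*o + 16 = (o + 1)*(o^2 - 8*o + 16) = (o - 4)*(o + 1)*(o - 4)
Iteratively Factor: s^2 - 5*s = (s)*(s - 5)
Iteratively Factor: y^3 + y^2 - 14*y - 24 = (y + 3)*(y^2 - 2*y - 8) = (y - 4)*(y + 3)*(y + 2)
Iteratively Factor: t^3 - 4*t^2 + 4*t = (t - 2)*(t^2 - 2*t) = t*(t - 2)*(t - 2)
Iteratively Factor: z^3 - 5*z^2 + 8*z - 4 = (z - 2)*(z^2 - 3*z + 2) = (z - 2)*(z - 1)*(z - 2)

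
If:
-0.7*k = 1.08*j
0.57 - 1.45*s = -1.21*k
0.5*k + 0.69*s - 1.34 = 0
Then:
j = -0.64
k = 0.99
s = 1.22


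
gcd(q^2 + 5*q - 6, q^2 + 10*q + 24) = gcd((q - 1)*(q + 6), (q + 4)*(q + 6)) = q + 6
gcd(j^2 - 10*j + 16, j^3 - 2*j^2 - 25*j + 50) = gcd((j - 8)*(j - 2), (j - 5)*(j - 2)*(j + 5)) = j - 2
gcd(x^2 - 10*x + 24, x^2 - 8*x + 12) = x - 6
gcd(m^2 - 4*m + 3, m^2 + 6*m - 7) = m - 1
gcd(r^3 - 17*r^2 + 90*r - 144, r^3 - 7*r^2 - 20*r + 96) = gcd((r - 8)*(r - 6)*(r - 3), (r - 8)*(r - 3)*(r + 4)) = r^2 - 11*r + 24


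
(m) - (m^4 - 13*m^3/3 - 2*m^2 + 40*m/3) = -m^4 + 13*m^3/3 + 2*m^2 - 37*m/3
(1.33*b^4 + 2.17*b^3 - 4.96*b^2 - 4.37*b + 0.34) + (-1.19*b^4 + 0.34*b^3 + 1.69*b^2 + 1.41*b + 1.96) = 0.14*b^4 + 2.51*b^3 - 3.27*b^2 - 2.96*b + 2.3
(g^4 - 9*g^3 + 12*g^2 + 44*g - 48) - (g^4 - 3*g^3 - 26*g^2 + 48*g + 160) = -6*g^3 + 38*g^2 - 4*g - 208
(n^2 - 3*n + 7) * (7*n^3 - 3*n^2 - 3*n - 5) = 7*n^5 - 24*n^4 + 55*n^3 - 17*n^2 - 6*n - 35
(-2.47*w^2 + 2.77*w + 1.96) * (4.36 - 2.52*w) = 6.2244*w^3 - 17.7496*w^2 + 7.138*w + 8.5456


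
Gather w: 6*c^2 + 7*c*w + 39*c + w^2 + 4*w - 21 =6*c^2 + 39*c + w^2 + w*(7*c + 4) - 21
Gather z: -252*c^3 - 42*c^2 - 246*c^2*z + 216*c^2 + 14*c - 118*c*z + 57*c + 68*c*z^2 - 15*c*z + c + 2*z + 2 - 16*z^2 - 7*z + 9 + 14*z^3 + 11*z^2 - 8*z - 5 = -252*c^3 + 174*c^2 + 72*c + 14*z^3 + z^2*(68*c - 5) + z*(-246*c^2 - 133*c - 13) + 6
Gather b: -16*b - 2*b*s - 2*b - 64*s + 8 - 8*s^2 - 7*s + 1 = b*(-2*s - 18) - 8*s^2 - 71*s + 9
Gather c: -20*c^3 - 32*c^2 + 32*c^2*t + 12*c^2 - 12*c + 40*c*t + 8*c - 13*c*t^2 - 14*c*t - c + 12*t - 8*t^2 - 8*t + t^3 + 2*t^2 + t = -20*c^3 + c^2*(32*t - 20) + c*(-13*t^2 + 26*t - 5) + t^3 - 6*t^2 + 5*t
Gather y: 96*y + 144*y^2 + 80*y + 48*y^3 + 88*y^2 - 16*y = 48*y^3 + 232*y^2 + 160*y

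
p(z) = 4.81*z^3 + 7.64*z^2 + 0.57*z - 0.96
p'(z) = 14.43*z^2 + 15.28*z + 0.57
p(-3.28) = -90.37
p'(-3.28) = 105.70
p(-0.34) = -0.46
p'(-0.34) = -2.96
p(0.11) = -0.80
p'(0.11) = 2.43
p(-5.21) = -476.78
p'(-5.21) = 312.65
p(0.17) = -0.62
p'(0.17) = 3.58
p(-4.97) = -405.57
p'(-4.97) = 281.06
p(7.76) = 2711.18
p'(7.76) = 988.08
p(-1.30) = 0.64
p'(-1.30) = 5.09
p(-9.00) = -2893.74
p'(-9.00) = 1031.88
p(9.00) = 4129.50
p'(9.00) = 1306.92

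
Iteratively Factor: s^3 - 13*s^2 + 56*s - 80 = (s - 4)*(s^2 - 9*s + 20) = (s - 5)*(s - 4)*(s - 4)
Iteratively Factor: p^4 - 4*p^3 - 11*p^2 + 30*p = (p + 3)*(p^3 - 7*p^2 + 10*p) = p*(p + 3)*(p^2 - 7*p + 10) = p*(p - 5)*(p + 3)*(p - 2)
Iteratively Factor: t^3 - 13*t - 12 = (t - 4)*(t^2 + 4*t + 3) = (t - 4)*(t + 1)*(t + 3)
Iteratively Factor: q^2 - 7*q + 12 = (q - 4)*(q - 3)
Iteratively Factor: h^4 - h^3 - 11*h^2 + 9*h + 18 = (h - 3)*(h^3 + 2*h^2 - 5*h - 6) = (h - 3)*(h - 2)*(h^2 + 4*h + 3) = (h - 3)*(h - 2)*(h + 1)*(h + 3)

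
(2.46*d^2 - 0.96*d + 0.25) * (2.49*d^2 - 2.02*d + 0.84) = 6.1254*d^4 - 7.3596*d^3 + 4.6281*d^2 - 1.3114*d + 0.21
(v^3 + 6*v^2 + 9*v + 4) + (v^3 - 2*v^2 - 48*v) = 2*v^3 + 4*v^2 - 39*v + 4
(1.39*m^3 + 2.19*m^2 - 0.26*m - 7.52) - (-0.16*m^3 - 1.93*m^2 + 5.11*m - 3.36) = 1.55*m^3 + 4.12*m^2 - 5.37*m - 4.16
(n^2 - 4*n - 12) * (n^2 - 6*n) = n^4 - 10*n^3 + 12*n^2 + 72*n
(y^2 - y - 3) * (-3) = -3*y^2 + 3*y + 9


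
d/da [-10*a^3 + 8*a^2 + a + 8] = -30*a^2 + 16*a + 1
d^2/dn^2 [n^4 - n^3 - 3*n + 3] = 6*n*(2*n - 1)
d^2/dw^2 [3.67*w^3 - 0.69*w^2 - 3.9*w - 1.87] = 22.02*w - 1.38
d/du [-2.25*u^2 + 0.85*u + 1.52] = 0.85 - 4.5*u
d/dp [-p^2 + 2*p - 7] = 2 - 2*p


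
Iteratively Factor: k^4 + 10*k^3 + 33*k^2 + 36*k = (k + 3)*(k^3 + 7*k^2 + 12*k) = (k + 3)^2*(k^2 + 4*k) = (k + 3)^2*(k + 4)*(k)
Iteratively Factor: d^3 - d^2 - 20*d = (d - 5)*(d^2 + 4*d) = d*(d - 5)*(d + 4)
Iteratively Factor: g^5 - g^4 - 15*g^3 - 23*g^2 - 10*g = (g + 2)*(g^4 - 3*g^3 - 9*g^2 - 5*g) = (g + 1)*(g + 2)*(g^3 - 4*g^2 - 5*g) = g*(g + 1)*(g + 2)*(g^2 - 4*g - 5) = g*(g + 1)^2*(g + 2)*(g - 5)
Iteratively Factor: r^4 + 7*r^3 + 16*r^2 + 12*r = (r + 2)*(r^3 + 5*r^2 + 6*r) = (r + 2)*(r + 3)*(r^2 + 2*r) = (r + 2)^2*(r + 3)*(r)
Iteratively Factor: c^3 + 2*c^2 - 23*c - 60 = (c - 5)*(c^2 + 7*c + 12) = (c - 5)*(c + 4)*(c + 3)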